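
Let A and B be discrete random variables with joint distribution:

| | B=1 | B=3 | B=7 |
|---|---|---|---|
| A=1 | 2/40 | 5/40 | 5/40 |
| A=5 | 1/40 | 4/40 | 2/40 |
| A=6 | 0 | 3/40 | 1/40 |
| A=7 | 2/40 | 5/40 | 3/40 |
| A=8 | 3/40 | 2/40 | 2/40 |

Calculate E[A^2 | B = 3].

P(B = 3) = 19/40.
Σ A^2·P over the event = 1·(5/40) + 25·(4/40) + 36·(3/40) + 49·(5/40) + 64·(2/40) = 293/20.
E[A^2 | B = 3] = (293/20) / (19/40) = 586/19.

586/19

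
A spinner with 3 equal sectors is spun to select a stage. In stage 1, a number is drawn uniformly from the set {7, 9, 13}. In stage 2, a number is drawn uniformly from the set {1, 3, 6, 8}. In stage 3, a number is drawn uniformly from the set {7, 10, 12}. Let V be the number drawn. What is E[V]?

E[V | stage 1] = (7+9+13)/3 = 29/3.
E[V | stage 2] = (1+3+6+8)/4 = 9/2.
E[V | stage 3] = (7+10+12)/3 = 29/3.
E[V] = (1/3)·(29/3) + (1/3)·(9/2) + (1/3)·(29/3) = 143/18.

143/18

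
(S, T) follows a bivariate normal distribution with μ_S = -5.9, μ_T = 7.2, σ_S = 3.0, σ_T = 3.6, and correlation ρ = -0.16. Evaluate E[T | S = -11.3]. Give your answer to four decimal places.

For a bivariate normal, E[T | S=x] = μ_T + ρ·(σ_T/σ_S)·(x − μ_S).
E[T | S=-11.3] = 7.2 + (-0.16)·(3.6/3.0)·(-11.3 − (-5.9)) = 7.2 + (-0.192)·(-5.4) = 8.2368.

8.2368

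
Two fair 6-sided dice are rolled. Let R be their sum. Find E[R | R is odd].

P(R is odd) = 1/2.
Σ over the event: 3·1/18 + 5·1/9 + 7·1/6 + 9·1/9 + 11·1/18 = 7/2.
E[R | R is odd] = (7/2) / (1/2) = 7.

7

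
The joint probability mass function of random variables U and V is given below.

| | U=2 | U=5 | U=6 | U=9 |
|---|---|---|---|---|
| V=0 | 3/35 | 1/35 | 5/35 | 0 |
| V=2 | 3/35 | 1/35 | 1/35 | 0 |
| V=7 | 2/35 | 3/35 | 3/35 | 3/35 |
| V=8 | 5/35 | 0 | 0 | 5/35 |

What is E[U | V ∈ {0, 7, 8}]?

P(V ∈ {0, 7, 8}) = 6/7.
Summing U·P(U=x,V=y) over the conditioning event gives 32/7.
E[U | V ∈ {0, 7, 8}] = (32/7) / (6/7) = 16/3.

16/3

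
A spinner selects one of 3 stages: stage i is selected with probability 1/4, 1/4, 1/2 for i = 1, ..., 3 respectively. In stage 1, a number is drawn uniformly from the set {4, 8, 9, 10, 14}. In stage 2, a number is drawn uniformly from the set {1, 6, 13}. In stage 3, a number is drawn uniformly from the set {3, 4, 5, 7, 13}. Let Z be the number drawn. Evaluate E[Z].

E[Z | stage 1] = (4+8+9+10+14)/5 = 9.
E[Z | stage 2] = (1+6+13)/3 = 20/3.
E[Z | stage 3] = (3+4+5+7+13)/5 = 32/5.
By the law of total expectation,
E[Z] = (1/4)·(9) + (1/4)·(20/3) + (1/2)·(32/5) = 427/60.

427/60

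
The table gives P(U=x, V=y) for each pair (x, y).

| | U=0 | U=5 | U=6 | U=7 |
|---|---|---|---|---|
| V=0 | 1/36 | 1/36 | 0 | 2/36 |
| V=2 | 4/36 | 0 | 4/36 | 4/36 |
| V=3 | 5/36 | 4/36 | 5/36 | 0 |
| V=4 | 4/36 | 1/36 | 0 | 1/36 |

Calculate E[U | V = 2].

13/3

P(V = 2) = 1/3.
Summing U·P(U=x,V=y) over the conditioning event gives 13/9.
E[U | V = 2] = (13/9) / (1/3) = 13/3.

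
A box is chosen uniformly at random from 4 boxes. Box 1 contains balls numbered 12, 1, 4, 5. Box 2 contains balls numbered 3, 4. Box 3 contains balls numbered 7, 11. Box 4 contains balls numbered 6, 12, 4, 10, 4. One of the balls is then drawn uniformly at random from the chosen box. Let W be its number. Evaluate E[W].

63/10

E[W | box 1] = (12+1+4+5)/4 = 11/2.
E[W | box 2] = (3+4)/2 = 7/2.
E[W | box 3] = (7+11)/2 = 9.
E[W | box 4] = (6+12+4+10+4)/5 = 36/5.
By the law of total expectation,
E[W] = (1/4)·(11/2) + (1/4)·(7/2) + (1/4)·(9) + (1/4)·(36/5) = 63/10.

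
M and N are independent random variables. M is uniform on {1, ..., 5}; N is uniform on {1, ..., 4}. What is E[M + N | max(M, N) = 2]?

Outcomes with max(M, N) = 2: (1,2), (2,1), (2,2), each with probability 1/20.
E[M + N | max(M, N) = 2] = (3 + 3 + 4) / 3 = 10/3.

10/3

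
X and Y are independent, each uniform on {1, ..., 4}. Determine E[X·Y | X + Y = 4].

P(X + Y = 4) = 3/16.
Summing XY·P(x,y) over outcomes with X + Y = 4 gives 5/8.
E[X·Y | X + Y = 4] = (5/8) / (3/16) = 10/3.

10/3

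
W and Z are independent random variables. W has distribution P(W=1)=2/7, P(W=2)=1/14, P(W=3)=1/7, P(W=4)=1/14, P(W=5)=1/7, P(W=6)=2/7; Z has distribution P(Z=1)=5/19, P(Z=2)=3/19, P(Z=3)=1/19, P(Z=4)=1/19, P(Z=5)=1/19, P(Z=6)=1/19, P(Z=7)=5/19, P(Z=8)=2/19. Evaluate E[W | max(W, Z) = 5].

P(max(W, Z) = 5) = 15/133.
Summing W·P(x,y) over outcomes with max(W, Z) = 5 gives 9/19.
E[W | max(W, Z) = 5] = (9/19) / (15/133) = 21/5.

21/5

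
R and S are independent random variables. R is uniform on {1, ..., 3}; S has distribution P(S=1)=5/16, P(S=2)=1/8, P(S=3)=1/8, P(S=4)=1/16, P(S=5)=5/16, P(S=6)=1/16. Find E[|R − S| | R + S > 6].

19/7

P(R + S > 6) = 7/24.
Summing |R−S|·P(x,y) over outcomes with R + S > 6 gives 19/24.
E[|R − S| | R + S > 6] = (19/24) / (7/24) = 19/7.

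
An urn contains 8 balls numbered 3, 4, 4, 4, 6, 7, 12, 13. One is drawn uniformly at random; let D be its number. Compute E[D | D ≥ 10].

25/2

P(D ≥ 10) = 1/4.
Σ over the event: 12·1/8 + 13·1/8 = 25/8.
E[D | D ≥ 10] = (25/8) / (1/4) = 25/2.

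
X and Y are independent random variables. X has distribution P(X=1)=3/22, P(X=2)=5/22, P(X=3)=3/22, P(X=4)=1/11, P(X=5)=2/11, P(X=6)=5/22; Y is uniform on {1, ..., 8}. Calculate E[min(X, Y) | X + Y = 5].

P(X + Y = 5) = 13/176.
Summing min(X,Y)·P(x,y) over outcomes with X + Y = 5 gives 21/176.
E[min(X, Y) | X + Y = 5] = (21/176) / (13/176) = 21/13.

21/13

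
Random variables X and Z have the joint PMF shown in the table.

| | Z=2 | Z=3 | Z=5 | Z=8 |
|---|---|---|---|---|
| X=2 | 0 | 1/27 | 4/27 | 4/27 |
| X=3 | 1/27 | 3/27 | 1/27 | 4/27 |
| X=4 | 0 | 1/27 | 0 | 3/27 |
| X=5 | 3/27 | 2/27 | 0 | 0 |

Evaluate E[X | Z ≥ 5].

P(Z ≥ 5) = 16/27.
Summing X·P(X=x,Z=y) over the conditioning event gives 43/27.
E[X | Z ≥ 5] = (43/27) / (16/27) = 43/16.

43/16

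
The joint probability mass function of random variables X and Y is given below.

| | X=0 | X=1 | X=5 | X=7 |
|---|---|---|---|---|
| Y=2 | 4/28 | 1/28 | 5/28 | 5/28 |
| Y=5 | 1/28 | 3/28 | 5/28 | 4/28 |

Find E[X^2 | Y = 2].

371/15

P(Y = 2) = 15/28.
Summing X^2·P(X=x,Y=y) over the conditioning event gives 53/4.
E[X^2 | Y = 2] = (53/4) / (15/28) = 371/15.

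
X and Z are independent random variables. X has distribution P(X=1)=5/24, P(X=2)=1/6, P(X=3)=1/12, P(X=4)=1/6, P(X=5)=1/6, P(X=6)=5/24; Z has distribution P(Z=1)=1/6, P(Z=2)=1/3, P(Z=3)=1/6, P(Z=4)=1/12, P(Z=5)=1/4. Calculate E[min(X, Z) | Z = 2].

43/24

P(Z = 2) = 1/3.
Summing min(X,Z)·P(x,y) over outcomes with Z = 2 gives 43/72.
E[min(X, Z) | Z = 2] = (43/72) / (1/3) = 43/24.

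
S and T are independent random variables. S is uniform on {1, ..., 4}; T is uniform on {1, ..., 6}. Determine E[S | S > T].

10/3

P(S > T) = 1/4.
Summing S·P(x,y) over outcomes with S > T gives 5/6.
E[S | S > T] = (5/6) / (1/4) = 10/3.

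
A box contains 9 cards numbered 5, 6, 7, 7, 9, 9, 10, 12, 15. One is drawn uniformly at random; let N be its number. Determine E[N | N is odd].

P(N is odd) = 2/3.
Σ over the event: 5·1/9 + 7·2/9 + 9·2/9 + 15·1/9 = 52/9.
E[N | N is odd] = (52/9) / (2/3) = 26/3.

26/3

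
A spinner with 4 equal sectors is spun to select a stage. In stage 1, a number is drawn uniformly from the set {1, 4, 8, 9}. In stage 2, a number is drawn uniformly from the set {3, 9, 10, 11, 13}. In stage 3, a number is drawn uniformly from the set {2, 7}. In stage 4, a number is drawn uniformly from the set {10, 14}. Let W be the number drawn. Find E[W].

39/5

E[W | stage 1] = (1+4+8+9)/4 = 11/2.
E[W | stage 2] = (3+9+10+11+13)/5 = 46/5.
E[W | stage 3] = (2+7)/2 = 9/2.
E[W | stage 4] = (10+14)/2 = 12.
E[W] = (1/4)·(11/2) + (1/4)·(46/5) + (1/4)·(9/2) + (1/4)·(12) = 39/5.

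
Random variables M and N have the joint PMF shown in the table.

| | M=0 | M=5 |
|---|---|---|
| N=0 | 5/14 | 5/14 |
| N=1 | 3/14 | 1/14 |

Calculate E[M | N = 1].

5/4

P(N = 1) = 2/7.
Σ M·P over the event = 0·(3/14) + 5·(1/14) = 5/14.
E[M | N = 1] = (5/14) / (2/7) = 5/4.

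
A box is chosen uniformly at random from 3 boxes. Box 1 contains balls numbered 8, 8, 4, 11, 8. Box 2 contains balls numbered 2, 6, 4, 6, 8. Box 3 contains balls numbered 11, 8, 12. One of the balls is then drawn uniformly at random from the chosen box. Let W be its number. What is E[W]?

70/9

E[W | box 1] = (8+8+4+11+8)/5 = 39/5.
E[W | box 2] = (2+6+4+6+8)/5 = 26/5.
E[W | box 3] = (11+8+12)/3 = 31/3.
E[W] = (1/3)·(39/5) + (1/3)·(26/5) + (1/3)·(31/3) = 70/9.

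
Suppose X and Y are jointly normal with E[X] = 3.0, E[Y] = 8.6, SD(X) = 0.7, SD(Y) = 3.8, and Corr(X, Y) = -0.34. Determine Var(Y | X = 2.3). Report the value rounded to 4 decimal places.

12.7707

Var(Y | X=x) = (1 − ρ²)·σ_Y².
Var(Y | X=2.3) = (3.8)²·(1 − (-0.34)²) = 14.44·0.8844 = 12.7707.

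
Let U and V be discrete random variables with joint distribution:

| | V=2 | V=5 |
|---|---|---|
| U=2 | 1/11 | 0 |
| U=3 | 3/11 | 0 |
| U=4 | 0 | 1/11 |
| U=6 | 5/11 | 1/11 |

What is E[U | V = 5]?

5

P(V = 5) = 2/11.
Σ U·P over the event = 4·(1/11) + 6·(1/11) = 10/11.
E[U | V = 5] = (10/11) / (2/11) = 5.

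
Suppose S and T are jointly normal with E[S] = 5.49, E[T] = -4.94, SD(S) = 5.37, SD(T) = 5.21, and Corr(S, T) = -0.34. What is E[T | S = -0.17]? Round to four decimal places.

-3.0729

For a bivariate normal, E[T | S=x] = μ_T + ρ·(σ_T/σ_S)·(x − μ_S).
E[T | S=-0.17] = -4.94 + (-0.34)·(5.21/5.37)·(-0.17 − (5.49)) = -4.94 + (-0.32987)·(-5.66) = -3.0729.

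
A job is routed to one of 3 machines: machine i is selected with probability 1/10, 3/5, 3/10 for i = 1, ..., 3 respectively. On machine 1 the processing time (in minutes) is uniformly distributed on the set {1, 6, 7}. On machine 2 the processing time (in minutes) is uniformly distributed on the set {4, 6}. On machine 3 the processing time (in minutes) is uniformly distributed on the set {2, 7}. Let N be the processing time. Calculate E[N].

289/60

E[N | machine 1] = (1+6+7)/3 = 14/3.
E[N | machine 2] = (4+6)/2 = 5.
E[N | machine 3] = (2+7)/2 = 9/2.
By the law of total expectation,
E[N] = (1/10)·(14/3) + (3/5)·(5) + (3/10)·(9/2) = 289/60.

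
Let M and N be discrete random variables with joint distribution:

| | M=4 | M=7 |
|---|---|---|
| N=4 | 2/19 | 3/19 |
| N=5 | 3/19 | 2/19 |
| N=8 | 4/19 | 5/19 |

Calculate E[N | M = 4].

55/9

P(M = 4) = 9/19.
Σ N·P over the event = 4·(2/19) + 5·(3/19) + 8·(4/19) = 55/19.
E[N | M = 4] = (55/19) / (9/19) = 55/9.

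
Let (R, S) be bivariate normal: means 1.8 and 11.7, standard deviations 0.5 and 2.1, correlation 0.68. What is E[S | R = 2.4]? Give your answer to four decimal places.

E[S | R=x] = μ_S + ρ(σ_S/σ_R)(x − μ_R) for jointly normal variables.
E[S | R=2.4] = 11.7 + (0.68)·(2.1/0.5)·(2.4 − (1.8)) = 11.7 + (2.856)·(0.6) = 13.4136.

13.4136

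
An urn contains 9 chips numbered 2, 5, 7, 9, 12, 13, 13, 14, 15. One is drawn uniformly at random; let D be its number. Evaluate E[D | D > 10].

P(D > 10) = 5/9.
Σ over the event: 12·1/9 + 13·2/9 + 14·1/9 + 15·1/9 = 67/9.
E[D | D > 10] = (67/9) / (5/9) = 67/5.

67/5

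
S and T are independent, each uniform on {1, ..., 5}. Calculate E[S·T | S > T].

17/2

P(S > T) = 2/5.
Summing ST·P(x,y) over outcomes with S > T gives 17/5.
E[S·T | S > T] = (17/5) / (2/5) = 17/2.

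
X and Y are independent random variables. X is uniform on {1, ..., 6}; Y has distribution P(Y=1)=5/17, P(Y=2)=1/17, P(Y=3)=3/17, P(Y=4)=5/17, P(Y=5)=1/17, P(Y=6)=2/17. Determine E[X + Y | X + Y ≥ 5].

P(X + Y ≥ 5) = 41/51.
Summing (X+Y)·P(x,y) over outcomes with X + Y ≥ 5 gives 611/102.
E[X + Y | X + Y ≥ 5] = (611/102) / (41/51) = 611/82.

611/82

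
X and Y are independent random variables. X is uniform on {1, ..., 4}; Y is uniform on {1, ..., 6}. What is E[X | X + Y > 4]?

25/9

P(X + Y > 4) = 3/4.
Summing X·P(x,y) over outcomes with X + Y > 4 gives 25/12.
E[X | X + Y > 4] = (25/12) / (3/4) = 25/9.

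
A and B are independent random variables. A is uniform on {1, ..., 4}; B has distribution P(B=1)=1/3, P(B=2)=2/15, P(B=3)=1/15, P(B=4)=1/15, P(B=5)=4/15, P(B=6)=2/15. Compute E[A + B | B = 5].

P(B = 5) = 4/15.
Summing (A+B)·P(x,y) over outcomes with B = 5 gives 2.
E[A + B | B = 5] = (2) / (4/15) = 15/2.

15/2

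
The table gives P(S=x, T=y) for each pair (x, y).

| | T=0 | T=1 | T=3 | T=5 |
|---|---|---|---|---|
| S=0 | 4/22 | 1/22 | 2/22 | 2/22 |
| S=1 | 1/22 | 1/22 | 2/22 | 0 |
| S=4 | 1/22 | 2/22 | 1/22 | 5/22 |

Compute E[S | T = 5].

P(T = 5) = 7/22.
Σ S·P over the event = 0·(2/22) + 4·(5/22) = 10/11.
E[S | T = 5] = (10/11) / (7/22) = 20/7.

20/7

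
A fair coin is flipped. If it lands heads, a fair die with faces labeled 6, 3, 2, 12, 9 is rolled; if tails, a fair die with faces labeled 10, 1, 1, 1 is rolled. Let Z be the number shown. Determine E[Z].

193/40

E[Z | heads] = (6+3+2+12+9)/5 = 32/5.
E[Z | tails] = (10+1+1+1)/4 = 13/4.
E[Z] = (1/2)·(32/5) + (1/2)·(13/4) = 193/40.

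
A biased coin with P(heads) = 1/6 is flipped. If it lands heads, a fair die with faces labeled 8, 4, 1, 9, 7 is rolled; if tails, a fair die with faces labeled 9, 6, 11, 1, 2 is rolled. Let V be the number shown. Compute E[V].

E[V | heads] = (8+4+1+9+7)/5 = 29/5.
E[V | tails] = (9+6+11+1+2)/5 = 29/5.
By the law of total expectation,
E[V] = (1/6)·(29/5) + (5/6)·(29/5) = 29/5.

29/5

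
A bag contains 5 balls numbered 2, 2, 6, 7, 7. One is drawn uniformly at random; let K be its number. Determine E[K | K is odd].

7

P(K is odd) = 2/5.
Σ over the event: 7·2/5 = 14/5.
E[K | K is odd] = (14/5) / (2/5) = 7.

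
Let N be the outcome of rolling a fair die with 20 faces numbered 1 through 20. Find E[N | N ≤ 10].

Given N ≤ 10, N is equally likely to be any of {1, 2, 3, 4, 5, 6, 7, 8, 9, 10}.
E[N | N ≤ 10] = (1 + 2 + 3 + 4 + 5 + 6 + 7 + 8 + 9 + 10) / 10 = 11/2.

11/2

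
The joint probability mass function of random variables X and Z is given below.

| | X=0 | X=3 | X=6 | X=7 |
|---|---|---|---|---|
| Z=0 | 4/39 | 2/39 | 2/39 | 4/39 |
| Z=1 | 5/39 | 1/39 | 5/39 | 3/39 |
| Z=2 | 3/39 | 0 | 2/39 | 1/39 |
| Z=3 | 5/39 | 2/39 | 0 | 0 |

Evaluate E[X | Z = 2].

P(Z = 2) = 2/13.
Summing X·P(X=x,Z=y) over the conditioning event gives 19/39.
E[X | Z = 2] = (19/39) / (2/13) = 19/6.

19/6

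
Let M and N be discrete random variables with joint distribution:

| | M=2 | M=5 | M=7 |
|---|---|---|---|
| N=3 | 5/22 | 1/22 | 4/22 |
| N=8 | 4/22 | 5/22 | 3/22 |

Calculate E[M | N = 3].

P(N = 3) = 5/11.
Summing M·P(M=x,N=y) over the conditioning event gives 43/22.
E[M | N = 3] = (43/22) / (5/11) = 43/10.

43/10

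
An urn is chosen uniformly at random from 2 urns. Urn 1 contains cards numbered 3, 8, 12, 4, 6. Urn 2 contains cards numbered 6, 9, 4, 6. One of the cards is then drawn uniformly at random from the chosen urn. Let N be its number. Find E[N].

257/40

E[N | urn 1] = (3+8+12+4+6)/5 = 33/5.
E[N | urn 2] = (6+9+4+6)/4 = 25/4.
E[N] = (1/2)·(33/5) + (1/2)·(25/4) = 257/40.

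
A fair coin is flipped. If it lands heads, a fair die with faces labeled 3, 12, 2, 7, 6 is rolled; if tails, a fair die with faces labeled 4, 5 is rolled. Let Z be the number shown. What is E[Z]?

21/4

E[Z | heads] = (3+12+2+7+6)/5 = 6.
E[Z | tails] = (4+5)/2 = 9/2.
E[Z] = (1/2)·(6) + (1/2)·(9/2) = 21/4.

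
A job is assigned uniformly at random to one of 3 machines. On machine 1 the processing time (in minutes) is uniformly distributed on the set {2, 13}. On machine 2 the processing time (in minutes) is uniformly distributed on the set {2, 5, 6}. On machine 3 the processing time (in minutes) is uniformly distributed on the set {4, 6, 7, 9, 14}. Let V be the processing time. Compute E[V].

119/18

E[V | machine 1] = (2+13)/2 = 15/2.
E[V | machine 2] = (2+5+6)/3 = 13/3.
E[V | machine 3] = (4+6+7+9+14)/5 = 8.
By the law of total expectation,
E[V] = (1/3)·(15/2) + (1/3)·(13/3) + (1/3)·(8) = 119/18.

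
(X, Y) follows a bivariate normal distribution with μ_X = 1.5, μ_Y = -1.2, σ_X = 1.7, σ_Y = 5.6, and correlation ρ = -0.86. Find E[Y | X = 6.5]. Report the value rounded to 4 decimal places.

-15.3647

For a bivariate normal, E[Y | X=x] = μ_Y + ρ·(σ_Y/σ_X)·(x − μ_X).
E[Y | X=6.5] = -1.2 + (-0.86)·(5.6/1.7)·(6.5 − (1.5)) = -1.2 + (-2.83294)·(5) = -15.3647.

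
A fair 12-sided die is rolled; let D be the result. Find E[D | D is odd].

6

Given D is odd, D is equally likely to be any of {1, 3, 5, 7, 9, 11}.
E[D | D is odd] = (1 + 3 + 5 + 7 + 9 + 11) / 6 = 6.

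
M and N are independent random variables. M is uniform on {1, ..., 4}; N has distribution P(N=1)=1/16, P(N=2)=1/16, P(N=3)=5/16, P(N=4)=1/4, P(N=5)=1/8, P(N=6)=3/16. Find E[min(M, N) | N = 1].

P(N = 1) = 1/16.
Summing min(M,N)·P(x,y) over outcomes with N = 1 gives 1/16.
E[min(M, N) | N = 1] = (1/16) / (1/16) = 1.

1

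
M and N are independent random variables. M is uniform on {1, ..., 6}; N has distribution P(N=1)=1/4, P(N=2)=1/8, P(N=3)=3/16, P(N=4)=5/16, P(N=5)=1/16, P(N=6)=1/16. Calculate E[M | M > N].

P(M > N) = 1/2.
Summing M·P(x,y) over outcomes with M > N gives 37/16.
E[M | M > N] = (37/16) / (1/2) = 37/8.

37/8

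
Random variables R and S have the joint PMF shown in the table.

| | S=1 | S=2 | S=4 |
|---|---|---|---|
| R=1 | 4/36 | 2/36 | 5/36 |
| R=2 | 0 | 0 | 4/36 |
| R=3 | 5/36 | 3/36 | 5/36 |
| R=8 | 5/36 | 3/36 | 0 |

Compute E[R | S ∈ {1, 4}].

87/28

P(S ∈ {1, 4}) = 7/9.
Σ R·P over the event = 1·(4/36) + 1·(5/36) + 2·(4/36) + 3·(5/36) + 3·(5/36) + 8·(5/36) = 29/12.
E[R | S ∈ {1, 4}] = (29/12) / (7/9) = 87/28.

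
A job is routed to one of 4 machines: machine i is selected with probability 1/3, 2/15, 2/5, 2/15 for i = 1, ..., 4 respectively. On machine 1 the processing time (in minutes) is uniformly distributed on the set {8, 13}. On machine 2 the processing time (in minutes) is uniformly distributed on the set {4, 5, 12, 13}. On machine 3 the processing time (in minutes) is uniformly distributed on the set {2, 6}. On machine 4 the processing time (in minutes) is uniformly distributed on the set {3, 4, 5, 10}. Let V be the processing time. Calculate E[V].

209/30

E[V | machine 1] = (8+13)/2 = 21/2.
E[V | machine 2] = (4+5+12+13)/4 = 17/2.
E[V | machine 3] = (2+6)/2 = 4.
E[V | machine 4] = (3+4+5+10)/4 = 11/2.
By the law of total expectation,
E[V] = (1/3)·(21/2) + (2/15)·(17/2) + (2/5)·(4) + (2/15)·(11/2) = 209/30.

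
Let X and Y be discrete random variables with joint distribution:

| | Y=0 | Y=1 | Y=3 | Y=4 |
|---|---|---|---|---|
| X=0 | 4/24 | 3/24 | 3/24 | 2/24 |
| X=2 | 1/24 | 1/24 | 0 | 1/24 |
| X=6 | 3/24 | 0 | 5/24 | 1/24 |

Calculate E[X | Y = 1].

1/2

P(Y = 1) = 1/6.
Summing X·P(X=x,Y=y) over the conditioning event gives 1/12.
E[X | Y = 1] = (1/12) / (1/6) = 1/2.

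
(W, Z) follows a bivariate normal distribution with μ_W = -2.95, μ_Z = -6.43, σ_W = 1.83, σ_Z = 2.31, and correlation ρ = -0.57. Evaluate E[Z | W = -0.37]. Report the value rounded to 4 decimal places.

For a bivariate normal, E[Z | W=x] = μ_Z + ρ·(σ_Z/σ_W)·(x − μ_W).
E[Z | W=-0.37] = -6.43 + (-0.57)·(2.31/1.83)·(-0.37 − (-2.95)) = -6.43 + (-0.71951)·(2.58) = -8.2863.

-8.2863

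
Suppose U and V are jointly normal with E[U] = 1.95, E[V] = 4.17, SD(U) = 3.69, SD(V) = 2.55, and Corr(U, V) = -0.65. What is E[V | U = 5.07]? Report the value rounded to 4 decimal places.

The regression of V on U has slope ρ·σ_V/σ_U and passes through (μ_U, μ_V).
E[V | U=5.07] = 4.17 + (-0.65)·(2.55/3.69)·(5.07 − (1.95)) = 4.17 + (-0.44919)·(3.12) = 2.7685.

2.7685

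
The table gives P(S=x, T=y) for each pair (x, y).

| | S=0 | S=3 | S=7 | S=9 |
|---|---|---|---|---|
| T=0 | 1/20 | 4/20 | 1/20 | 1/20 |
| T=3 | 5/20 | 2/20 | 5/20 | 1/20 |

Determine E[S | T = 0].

4

P(T = 0) = 7/20.
Σ S·P over the event = 0·(1/20) + 3·(4/20) + 7·(1/20) + 9·(1/20) = 7/5.
E[S | T = 0] = (7/5) / (7/20) = 4.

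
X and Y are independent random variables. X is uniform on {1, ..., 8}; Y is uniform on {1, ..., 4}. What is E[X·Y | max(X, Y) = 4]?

Outcomes with max(X, Y) = 4: (1,4), (2,4), (3,4), (4,1), (4,2), (4,3), (4,4), each with probability 1/32.
E[X·Y | max(X, Y) = 4] = (4 + 8 + 12 + 4 + 8 + 12 + 16) / 7 = 64/7.

64/7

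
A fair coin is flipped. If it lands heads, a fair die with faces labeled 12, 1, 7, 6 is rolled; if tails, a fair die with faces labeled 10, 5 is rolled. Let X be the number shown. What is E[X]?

7

E[X | heads] = (12+1+7+6)/4 = 13/2.
E[X | tails] = (10+5)/2 = 15/2.
E[X] = (1/2)·(13/2) + (1/2)·(15/2) = 7.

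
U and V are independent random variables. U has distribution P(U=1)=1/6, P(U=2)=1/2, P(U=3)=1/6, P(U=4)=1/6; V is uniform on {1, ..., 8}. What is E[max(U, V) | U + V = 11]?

15/2

P(U + V = 11) = 1/24.
Summing max(U,V)·P(x,y) over outcomes with U + V = 11 gives 5/16.
E[max(U, V) | U + V = 11] = (5/16) / (1/24) = 15/2.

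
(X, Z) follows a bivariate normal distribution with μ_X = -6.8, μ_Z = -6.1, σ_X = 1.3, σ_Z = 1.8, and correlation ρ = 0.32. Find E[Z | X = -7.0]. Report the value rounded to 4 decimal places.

The regression of Z on X has slope ρ·σ_Z/σ_X and passes through (μ_X, μ_Z).
E[Z | X=-7.0] = -6.1 + (0.32)·(1.8/1.3)·(-7.0 − (-6.8)) = -6.1 + (0.44308)·(-0.2) = -6.1886.

-6.1886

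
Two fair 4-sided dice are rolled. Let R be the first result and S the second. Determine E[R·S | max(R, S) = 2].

8/3

Outcomes with max(R, S) = 2: (1,2), (2,1), (2,2), each with probability 1/16.
E[R·S | max(R, S) = 2] = (2 + 2 + 4) / 3 = 8/3.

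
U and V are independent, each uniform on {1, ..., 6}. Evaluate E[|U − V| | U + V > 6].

P(U + V > 6) = 7/12.
Summing |U−V|·P(x,y) over outcomes with U + V > 6 gives 11/9.
E[|U − V| | U + V > 6] = (11/9) / (7/12) = 44/21.

44/21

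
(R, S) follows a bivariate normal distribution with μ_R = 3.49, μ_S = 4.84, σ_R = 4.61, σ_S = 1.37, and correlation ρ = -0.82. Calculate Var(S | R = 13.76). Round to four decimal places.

0.6149

The conditional variance in a bivariate normal is σ_S²(1 − ρ²), independent of x.
Var(S | R=13.76) = (1.37)²·(1 − (-0.82)²) = 1.8769·0.3276 = 0.6149.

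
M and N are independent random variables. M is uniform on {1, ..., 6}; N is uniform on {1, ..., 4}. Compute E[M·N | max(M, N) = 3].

P(max(M, N) = 3) = 5/24.
Summing MN·P(x,y) over outcomes with max(M, N) = 3 gives 9/8.
E[M·N | max(M, N) = 3] = (9/8) / (5/24) = 27/5.

27/5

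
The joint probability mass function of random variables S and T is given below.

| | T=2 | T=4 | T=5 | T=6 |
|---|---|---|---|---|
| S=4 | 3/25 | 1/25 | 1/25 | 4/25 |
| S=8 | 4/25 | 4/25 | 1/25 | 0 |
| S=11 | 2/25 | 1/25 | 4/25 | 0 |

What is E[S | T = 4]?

P(T = 4) = 6/25.
Σ S·P over the event = 4·(1/25) + 8·(4/25) + 11·(1/25) = 47/25.
E[S | T = 4] = (47/25) / (6/25) = 47/6.

47/6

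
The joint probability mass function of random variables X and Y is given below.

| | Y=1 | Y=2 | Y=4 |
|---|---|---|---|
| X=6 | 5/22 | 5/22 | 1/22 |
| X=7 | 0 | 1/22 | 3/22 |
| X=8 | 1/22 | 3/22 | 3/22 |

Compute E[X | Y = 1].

19/3

P(Y = 1) = 3/11.
Σ X·P over the event = 6·(5/22) + 8·(1/22) = 19/11.
E[X | Y = 1] = (19/11) / (3/11) = 19/3.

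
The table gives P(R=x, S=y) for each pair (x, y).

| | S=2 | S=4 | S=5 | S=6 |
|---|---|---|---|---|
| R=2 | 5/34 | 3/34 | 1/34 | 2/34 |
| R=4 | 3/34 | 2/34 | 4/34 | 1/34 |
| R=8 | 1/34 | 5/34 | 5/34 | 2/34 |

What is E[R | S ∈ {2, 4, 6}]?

P(S ∈ {2, 4, 6}) = 12/17.
Summing R·P(R=x,S=y) over the conditioning event gives 54/17.
E[R | S ∈ {2, 4, 6}] = (54/17) / (12/17) = 9/2.

9/2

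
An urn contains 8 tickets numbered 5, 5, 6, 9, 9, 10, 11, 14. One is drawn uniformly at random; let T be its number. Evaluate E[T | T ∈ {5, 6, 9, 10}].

22/3

P(T ∈ {5, 6, 9, 10}) = 3/4.
Σ over the event: 5·1/4 + 6·1/8 + 9·1/4 + 10·1/8 = 11/2.
E[T | T ∈ {5, 6, 9, 10}] = (11/2) / (3/4) = 22/3.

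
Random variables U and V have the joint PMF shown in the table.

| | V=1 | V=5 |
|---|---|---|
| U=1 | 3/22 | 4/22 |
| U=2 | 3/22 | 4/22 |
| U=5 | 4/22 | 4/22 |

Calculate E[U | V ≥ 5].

8/3

P(V ≥ 5) = 6/11.
Σ U·P over the event = 1·(4/22) + 2·(4/22) + 5·(4/22) = 16/11.
E[U | V ≥ 5] = (16/11) / (6/11) = 8/3.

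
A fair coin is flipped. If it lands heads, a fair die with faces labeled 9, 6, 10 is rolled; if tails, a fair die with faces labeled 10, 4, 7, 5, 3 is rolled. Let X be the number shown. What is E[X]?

106/15

E[X | heads] = (9+6+10)/3 = 25/3.
E[X | tails] = (10+4+7+5+3)/5 = 29/5.
By the law of total expectation,
E[X] = (1/2)·(25/3) + (1/2)·(29/5) = 106/15.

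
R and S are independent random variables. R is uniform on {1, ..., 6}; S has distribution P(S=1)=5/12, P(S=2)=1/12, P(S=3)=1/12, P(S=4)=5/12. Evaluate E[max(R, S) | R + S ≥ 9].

61/11

P(R + S ≥ 9) = 11/72.
Summing max(R,S)·P(x,y) over outcomes with R + S ≥ 9 gives 61/72.
E[max(R, S) | R + S ≥ 9] = (61/72) / (11/72) = 61/11.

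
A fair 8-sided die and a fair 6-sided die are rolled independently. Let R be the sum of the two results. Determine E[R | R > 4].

P(R > 4) = 7/8.
E[R | R > 4] = (91/12) / (7/8) = 26/3.

26/3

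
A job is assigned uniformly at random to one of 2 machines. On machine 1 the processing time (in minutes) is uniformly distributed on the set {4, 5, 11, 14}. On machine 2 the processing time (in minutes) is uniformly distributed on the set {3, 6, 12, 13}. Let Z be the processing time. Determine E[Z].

17/2

E[Z | machine 1] = (4+5+11+14)/4 = 17/2.
E[Z | machine 2] = (3+6+12+13)/4 = 17/2.
E[Z] = (1/2)·(17/2) + (1/2)·(17/2) = 17/2.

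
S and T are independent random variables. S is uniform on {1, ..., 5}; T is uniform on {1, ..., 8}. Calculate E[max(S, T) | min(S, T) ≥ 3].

P(min(S, T) ≥ 3) = 9/20.
Summing max(S,T)·P(x,y) over outcomes with min(S, T) ≥ 3 gives 103/40.
E[max(S, T) | min(S, T) ≥ 3] = (103/40) / (9/20) = 103/18.

103/18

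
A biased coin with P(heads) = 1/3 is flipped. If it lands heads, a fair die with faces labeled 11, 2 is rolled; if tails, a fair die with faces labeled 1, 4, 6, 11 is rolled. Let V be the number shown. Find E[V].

35/6

E[V | heads] = (11+2)/2 = 13/2.
E[V | tails] = (1+4+6+11)/4 = 11/2.
E[V] = (1/3)·(13/2) + (2/3)·(11/2) = 35/6.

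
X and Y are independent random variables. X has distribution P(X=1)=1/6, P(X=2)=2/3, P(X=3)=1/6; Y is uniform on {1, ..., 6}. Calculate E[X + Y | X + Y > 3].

P(X + Y > 3) = 5/6.
Summing (X+Y)·P(x,y) over outcomes with X + Y > 3 gives 181/36.
E[X + Y | X + Y > 3] = (181/36) / (5/6) = 181/30.

181/30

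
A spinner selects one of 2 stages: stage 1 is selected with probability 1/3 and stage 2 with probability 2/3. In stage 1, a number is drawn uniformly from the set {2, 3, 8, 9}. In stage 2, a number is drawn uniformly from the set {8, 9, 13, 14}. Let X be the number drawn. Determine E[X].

55/6

E[X | stage 1] = (2+3+8+9)/4 = 11/2.
E[X | stage 2] = (8+9+13+14)/4 = 11.
By the law of total expectation,
E[X] = (1/3)·(11/2) + (2/3)·(11) = 55/6.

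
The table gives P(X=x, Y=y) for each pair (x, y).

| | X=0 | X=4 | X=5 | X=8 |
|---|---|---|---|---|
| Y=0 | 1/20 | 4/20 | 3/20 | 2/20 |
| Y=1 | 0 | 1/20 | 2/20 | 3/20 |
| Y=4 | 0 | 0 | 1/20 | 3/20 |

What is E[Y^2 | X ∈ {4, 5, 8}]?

70/19

P(X ∈ {4, 5, 8}) = 19/20.
Σ Y^2·P over the event = 0·(4/20) + 1·(1/20) + 0·(3/20) + 1·(2/20) + 16·(1/20) + 0·(2/20) + 1·(3/20) + 16·(3/20) = 7/2.
E[Y^2 | X ∈ {4, 5, 8}] = (7/2) / (19/20) = 70/19.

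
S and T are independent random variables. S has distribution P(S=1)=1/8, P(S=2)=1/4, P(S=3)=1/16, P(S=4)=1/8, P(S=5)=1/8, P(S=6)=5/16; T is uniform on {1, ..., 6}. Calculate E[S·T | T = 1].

61/16

P(T = 1) = 1/6.
Summing ST·P(x,y) over outcomes with T = 1 gives 61/96.
E[S·T | T = 1] = (61/96) / (1/6) = 61/16.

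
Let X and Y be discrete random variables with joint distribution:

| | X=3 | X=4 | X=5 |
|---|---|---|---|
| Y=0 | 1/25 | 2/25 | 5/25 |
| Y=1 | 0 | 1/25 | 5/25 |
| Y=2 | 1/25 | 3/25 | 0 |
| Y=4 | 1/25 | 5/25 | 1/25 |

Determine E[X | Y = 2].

P(Y = 2) = 4/25.
Σ X·P over the event = 3·(1/25) + 4·(3/25) = 3/5.
E[X | Y = 2] = (3/5) / (4/25) = 15/4.

15/4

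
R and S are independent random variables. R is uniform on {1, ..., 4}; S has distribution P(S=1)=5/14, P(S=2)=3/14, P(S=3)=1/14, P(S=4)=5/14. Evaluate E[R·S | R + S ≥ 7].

P(R + S ≥ 7) = 11/56.
Summing RS·P(x,y) over outcomes with R + S ≥ 7 gives 19/7.
E[R·S | R + S ≥ 7] = (19/7) / (11/56) = 152/11.

152/11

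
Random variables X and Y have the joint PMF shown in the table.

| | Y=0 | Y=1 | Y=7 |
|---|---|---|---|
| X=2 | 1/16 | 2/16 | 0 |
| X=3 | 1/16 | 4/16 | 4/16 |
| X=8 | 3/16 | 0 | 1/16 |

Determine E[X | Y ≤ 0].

29/5

P(Y ≤ 0) = 5/16.
Σ X·P over the event = 2·(1/16) + 3·(1/16) + 8·(3/16) = 29/16.
E[X | Y ≤ 0] = (29/16) / (5/16) = 29/5.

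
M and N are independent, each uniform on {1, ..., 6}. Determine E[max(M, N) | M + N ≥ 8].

P(M + N ≥ 8) = 5/12.
Summing max(M,N)·P(x,y) over outcomes with M + N ≥ 8 gives 83/36.
E[max(M, N) | M + N ≥ 8] = (83/36) / (5/12) = 83/15.

83/15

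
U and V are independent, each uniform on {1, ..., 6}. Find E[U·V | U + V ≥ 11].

Outcomes with U + V ≥ 11: (5,6), (6,5), (6,6), each with probability 1/36.
E[U·V | U + V ≥ 11] = (30 + 30 + 36) / 3 = 32.

32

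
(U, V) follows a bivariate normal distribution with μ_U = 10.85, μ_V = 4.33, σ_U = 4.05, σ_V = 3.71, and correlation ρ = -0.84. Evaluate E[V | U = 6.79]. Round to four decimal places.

The regression of V on U has slope ρ·σ_V/σ_U and passes through (μ_U, μ_V).
E[V | U=6.79] = 4.33 + (-0.84)·(3.71/4.05)·(6.79 − (10.85)) = 4.33 + (-0.76948)·(-4.06) = 7.4541.

7.4541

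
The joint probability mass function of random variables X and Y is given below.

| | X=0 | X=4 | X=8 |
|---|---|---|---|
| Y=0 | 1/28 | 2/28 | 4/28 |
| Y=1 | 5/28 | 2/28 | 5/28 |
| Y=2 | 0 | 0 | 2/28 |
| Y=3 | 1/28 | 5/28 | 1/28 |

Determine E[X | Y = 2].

P(Y = 2) = 1/14.
Σ X·P over the event = 8·(2/28) = 4/7.
E[X | Y = 2] = (4/7) / (1/14) = 8.

8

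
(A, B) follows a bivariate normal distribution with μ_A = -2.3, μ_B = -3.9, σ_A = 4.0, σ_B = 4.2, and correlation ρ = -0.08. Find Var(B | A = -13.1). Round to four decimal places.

17.5271

The conditional variance in a bivariate normal is σ_B²(1 − ρ²), independent of x.
Var(B | A=-13.1) = (4.2)²·(1 − (-0.08)²) = 17.64·0.9936 = 17.5271.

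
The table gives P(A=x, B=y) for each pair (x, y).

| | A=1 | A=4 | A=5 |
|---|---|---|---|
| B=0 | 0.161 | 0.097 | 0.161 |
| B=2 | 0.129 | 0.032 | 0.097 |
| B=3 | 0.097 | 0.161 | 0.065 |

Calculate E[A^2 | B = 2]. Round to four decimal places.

11.8837

P(B = 2) = 0.258.
Σ A^2·P over the event = 1·(0.129) + 16·(0.032) + 25·(0.097) = 3.066.
E[A^2 | B = 2] = (3.066) / (0.258) = 11.8837.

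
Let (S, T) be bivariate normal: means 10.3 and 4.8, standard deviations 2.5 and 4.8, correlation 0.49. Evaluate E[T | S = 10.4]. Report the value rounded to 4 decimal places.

4.8941

For a bivariate normal, E[T | S=x] = μ_T + ρ·(σ_T/σ_S)·(x − μ_S).
E[T | S=10.4] = 4.8 + (0.49)·(4.8/2.5)·(10.4 − (10.3)) = 4.8 + (0.9408)·(0.1) = 4.8941.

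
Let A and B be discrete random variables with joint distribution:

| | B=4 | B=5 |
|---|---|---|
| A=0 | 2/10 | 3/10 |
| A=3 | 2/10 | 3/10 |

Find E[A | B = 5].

P(B = 5) = 3/5.
Σ A·P over the event = 0·(3/10) + 3·(3/10) = 9/10.
E[A | B = 5] = (9/10) / (3/5) = 3/2.

3/2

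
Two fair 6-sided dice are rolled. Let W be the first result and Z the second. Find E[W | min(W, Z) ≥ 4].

P(min(W, Z) ≥ 4) = 1/4.
Summing W·P(x,y) over outcomes with min(W, Z) ≥ 4 gives 5/4.
E[W | min(W, Z) ≥ 4] = (5/4) / (1/4) = 5.

5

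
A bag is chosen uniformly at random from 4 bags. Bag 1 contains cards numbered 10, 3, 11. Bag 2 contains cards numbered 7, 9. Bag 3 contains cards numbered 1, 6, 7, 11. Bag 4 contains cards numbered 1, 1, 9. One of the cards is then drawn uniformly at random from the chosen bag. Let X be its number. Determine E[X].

E[X | bag 1] = (10+3+11)/3 = 8.
E[X | bag 2] = (7+9)/2 = 8.
E[X | bag 3] = (1+6+7+11)/4 = 25/4.
E[X | bag 4] = (1+1+9)/3 = 11/3.
E[X] = (1/4)·(8) + (1/4)·(8) + (1/4)·(25/4) + (1/4)·(11/3) = 311/48.

311/48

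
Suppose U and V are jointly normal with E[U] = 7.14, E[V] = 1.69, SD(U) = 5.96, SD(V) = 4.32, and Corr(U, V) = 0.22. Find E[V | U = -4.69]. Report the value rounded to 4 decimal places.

E[V | U=x] = μ_V + ρ(σ_V/σ_U)(x − μ_U) for jointly normal variables.
E[V | U=-4.69] = 1.69 + (0.22)·(4.32/5.96)·(-4.69 − (7.14)) = 1.69 + (0.15946)·(-11.83) = -0.1964.

-0.1964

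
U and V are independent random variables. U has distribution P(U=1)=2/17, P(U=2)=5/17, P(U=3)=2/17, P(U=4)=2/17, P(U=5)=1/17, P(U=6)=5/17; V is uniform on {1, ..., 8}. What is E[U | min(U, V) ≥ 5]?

P(min(U, V) ≥ 5) = 3/17.
Summing U·P(x,y) over outcomes with min(U, V) ≥ 5 gives 35/34.
E[U | min(U, V) ≥ 5] = (35/34) / (3/17) = 35/6.

35/6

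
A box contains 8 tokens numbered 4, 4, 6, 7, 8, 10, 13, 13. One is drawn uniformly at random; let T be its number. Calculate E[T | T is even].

P(T is even) = 5/8.
Σ over the event: 4·1/4 + 6·1/8 + 8·1/8 + 10·1/8 = 4.
E[T | T is even] = (4) / (5/8) = 32/5.

32/5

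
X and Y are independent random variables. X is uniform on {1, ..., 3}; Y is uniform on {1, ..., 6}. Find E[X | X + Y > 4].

13/6

P(X + Y > 4) = 2/3.
Summing X·P(x,y) over outcomes with X + Y > 4 gives 13/9.
E[X | X + Y > 4] = (13/9) / (2/3) = 13/6.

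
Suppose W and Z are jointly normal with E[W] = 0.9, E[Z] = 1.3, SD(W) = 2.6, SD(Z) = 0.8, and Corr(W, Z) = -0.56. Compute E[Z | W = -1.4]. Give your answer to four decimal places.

E[Z | W=x] = μ_Z + ρ(σ_Z/σ_W)(x − μ_W) for jointly normal variables.
E[Z | W=-1.4] = 1.3 + (-0.56)·(0.8/2.6)·(-1.4 − (0.9)) = 1.3 + (-0.17231)·(-2.3) = 1.6963.

1.6963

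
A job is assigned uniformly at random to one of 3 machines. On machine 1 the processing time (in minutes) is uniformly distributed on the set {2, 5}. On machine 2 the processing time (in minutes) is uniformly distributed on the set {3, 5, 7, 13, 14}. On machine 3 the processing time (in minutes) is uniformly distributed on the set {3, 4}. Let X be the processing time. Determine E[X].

77/15

E[X | machine 1] = (2+5)/2 = 7/2.
E[X | machine 2] = (3+5+7+13+14)/5 = 42/5.
E[X | machine 3] = (3+4)/2 = 7/2.
E[X] = (1/3)·(7/2) + (1/3)·(42/5) + (1/3)·(7/2) = 77/15.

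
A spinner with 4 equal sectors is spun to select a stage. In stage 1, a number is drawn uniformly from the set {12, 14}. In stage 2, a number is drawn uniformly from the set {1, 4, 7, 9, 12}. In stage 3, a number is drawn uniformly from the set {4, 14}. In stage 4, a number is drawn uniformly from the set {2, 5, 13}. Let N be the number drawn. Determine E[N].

529/60

E[N | stage 1] = (12+14)/2 = 13.
E[N | stage 2] = (1+4+7+9+12)/5 = 33/5.
E[N | stage 3] = (4+14)/2 = 9.
E[N | stage 4] = (2+5+13)/3 = 20/3.
By the law of total expectation,
E[N] = (1/4)·(13) + (1/4)·(33/5) + (1/4)·(9) + (1/4)·(20/3) = 529/60.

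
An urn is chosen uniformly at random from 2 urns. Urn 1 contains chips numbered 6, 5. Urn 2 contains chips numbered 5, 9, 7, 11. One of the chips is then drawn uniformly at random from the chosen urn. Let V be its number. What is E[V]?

27/4

E[V | urn 1] = (6+5)/2 = 11/2.
E[V | urn 2] = (5+9+7+11)/4 = 8.
By the law of total expectation,
E[V] = (1/2)·(11/2) + (1/2)·(8) = 27/4.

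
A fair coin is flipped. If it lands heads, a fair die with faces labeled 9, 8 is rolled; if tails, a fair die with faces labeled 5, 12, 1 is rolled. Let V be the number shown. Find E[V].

29/4

E[V | heads] = (9+8)/2 = 17/2.
E[V | tails] = (5+12+1)/3 = 6.
By the law of total expectation,
E[V] = (1/2)·(17/2) + (1/2)·(6) = 29/4.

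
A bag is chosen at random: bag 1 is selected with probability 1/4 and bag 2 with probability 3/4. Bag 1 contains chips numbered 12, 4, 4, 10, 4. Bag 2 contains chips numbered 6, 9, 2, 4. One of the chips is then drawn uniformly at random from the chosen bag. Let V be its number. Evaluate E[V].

451/80

E[V | bag 1] = (12+4+4+10+4)/5 = 34/5.
E[V | bag 2] = (6+9+2+4)/4 = 21/4.
E[V] = (1/4)·(34/5) + (3/4)·(21/4) = 451/80.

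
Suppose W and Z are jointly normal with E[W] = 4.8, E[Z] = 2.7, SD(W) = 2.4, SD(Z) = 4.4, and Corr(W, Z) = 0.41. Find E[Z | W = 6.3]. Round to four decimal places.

For a bivariate normal, E[Z | W=x] = μ_Z + ρ·(σ_Z/σ_W)·(x − μ_W).
E[Z | W=6.3] = 2.7 + (0.41)·(4.4/2.4)·(6.3 − (4.8)) = 2.7 + (0.75167)·(1.5) = 3.8275.

3.8275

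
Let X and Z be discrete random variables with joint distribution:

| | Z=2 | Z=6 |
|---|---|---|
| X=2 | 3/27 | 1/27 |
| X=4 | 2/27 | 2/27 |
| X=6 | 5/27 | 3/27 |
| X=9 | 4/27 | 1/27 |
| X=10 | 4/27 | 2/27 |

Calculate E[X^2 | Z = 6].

425/9

P(Z = 6) = 1/3.
Σ X^2·P over the event = 4·(1/27) + 16·(2/27) + 36·(3/27) + 81·(1/27) + 100·(2/27) = 425/27.
E[X^2 | Z = 6] = (425/27) / (1/3) = 425/9.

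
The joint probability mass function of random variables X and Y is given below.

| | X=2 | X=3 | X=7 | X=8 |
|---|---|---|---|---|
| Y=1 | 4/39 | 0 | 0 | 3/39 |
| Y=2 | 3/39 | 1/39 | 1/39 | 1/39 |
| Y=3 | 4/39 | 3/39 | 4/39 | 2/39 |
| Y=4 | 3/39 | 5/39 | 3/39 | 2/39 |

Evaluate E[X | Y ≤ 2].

P(Y ≤ 2) = 1/3.
Σ X·P over the event = 2·(4/39) + 2·(3/39) + 3·(1/39) + 7·(1/39) + 8·(3/39) + 8·(1/39) = 56/39.
E[X | Y ≤ 2] = (56/39) / (1/3) = 56/13.

56/13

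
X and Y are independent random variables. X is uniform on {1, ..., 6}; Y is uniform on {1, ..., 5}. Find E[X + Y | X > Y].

P(X > Y) = 1/2.
Summing (X+Y)·P(x,y) over outcomes with X > Y gives 7/2.
E[X + Y | X > Y] = (7/2) / (1/2) = 7.

7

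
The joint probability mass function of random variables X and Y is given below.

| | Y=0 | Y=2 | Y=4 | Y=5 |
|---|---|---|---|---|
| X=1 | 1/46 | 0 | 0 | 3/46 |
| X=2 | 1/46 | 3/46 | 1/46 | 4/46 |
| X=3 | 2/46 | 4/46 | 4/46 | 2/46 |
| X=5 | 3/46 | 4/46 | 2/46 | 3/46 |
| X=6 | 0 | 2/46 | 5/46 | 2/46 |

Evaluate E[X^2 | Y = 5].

92/7

P(Y = 5) = 7/23.
Σ X^2·P over the event = 1·(3/46) + 4·(4/46) + 9·(2/46) + 25·(3/46) + 36·(2/46) = 4.
E[X^2 | Y = 5] = (4) / (7/23) = 92/7.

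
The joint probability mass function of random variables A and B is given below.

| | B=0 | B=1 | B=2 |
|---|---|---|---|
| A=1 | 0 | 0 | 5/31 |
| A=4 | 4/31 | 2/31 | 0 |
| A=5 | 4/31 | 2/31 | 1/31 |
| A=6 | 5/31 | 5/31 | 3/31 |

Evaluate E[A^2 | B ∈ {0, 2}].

241/11

P(B ∈ {0, 2}) = 22/31.
Σ A^2·P over the event = 1·(5/31) + 16·(4/31) + 25·(4/31) + 25·(1/31) + 36·(5/31) + 36·(3/31) = 482/31.
E[A^2 | B ∈ {0, 2}] = (482/31) / (22/31) = 241/11.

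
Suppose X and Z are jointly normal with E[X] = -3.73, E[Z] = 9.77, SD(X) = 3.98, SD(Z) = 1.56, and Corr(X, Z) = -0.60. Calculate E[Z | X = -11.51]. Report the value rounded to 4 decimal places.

For a bivariate normal, E[Z | X=x] = μ_Z + ρ·(σ_Z/σ_X)·(x − μ_X).
E[Z | X=-11.51] = 9.77 + (-0.60)·(1.56/3.98)·(-11.51 − (-3.73)) = 9.77 + (-0.23518)·(-7.78) = 11.5997.

11.5997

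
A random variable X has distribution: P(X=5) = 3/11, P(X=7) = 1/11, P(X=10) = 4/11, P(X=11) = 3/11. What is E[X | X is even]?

P(X is even) = 4/11.
Σ over the event: 10·4/11 = 40/11.
E[X | X is even] = (40/11) / (4/11) = 10.

10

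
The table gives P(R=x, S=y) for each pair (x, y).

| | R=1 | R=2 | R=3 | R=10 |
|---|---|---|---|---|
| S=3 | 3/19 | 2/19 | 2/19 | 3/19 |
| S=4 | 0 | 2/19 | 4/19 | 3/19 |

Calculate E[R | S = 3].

43/10

P(S = 3) = 10/19.
Σ R·P over the event = 1·(3/19) + 2·(2/19) + 3·(2/19) + 10·(3/19) = 43/19.
E[R | S = 3] = (43/19) / (10/19) = 43/10.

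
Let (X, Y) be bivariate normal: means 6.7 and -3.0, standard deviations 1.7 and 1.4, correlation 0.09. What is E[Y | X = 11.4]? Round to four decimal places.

For a bivariate normal, E[Y | X=x] = μ_Y + ρ·(σ_Y/σ_X)·(x − μ_X).
E[Y | X=11.4] = -3.0 + (0.09)·(1.4/1.7)·(11.4 − (6.7)) = -3.0 + (0.074118)·(4.7) = -2.6516.

-2.6516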